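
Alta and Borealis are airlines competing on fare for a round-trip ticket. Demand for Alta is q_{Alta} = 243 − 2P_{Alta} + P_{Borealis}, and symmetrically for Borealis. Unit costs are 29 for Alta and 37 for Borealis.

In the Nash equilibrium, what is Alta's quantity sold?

Alta's profit: π = (P_{Alta} − 29)(243 − 2P_{Alta} + P_{Borealis}).
∂π/∂P_{Alta} = 301 − 4P_{Alta} + P_{Borealis} = 0 ⇒ P_{Alta} = 75.25 + 0.25P_{Borealis}.
Similarly P_{Borealis} = 79.25 + 0.25P_{Alta}.
Plugging P_{Borealis} into Alta's best response: P_{Alta} = 75.25 + 0.25(79.25 + 0.25P_{Alta}) ⇒ 0.9375P_{Alta} = 95.0625, so P_{Alta} = 101.4.
Then P_{Borealis} = 79.25 + 0.25·101.4 = 104.6.
q_{Alta} = 243 − 2·101.4 + 104.6 = 144.8.

144.8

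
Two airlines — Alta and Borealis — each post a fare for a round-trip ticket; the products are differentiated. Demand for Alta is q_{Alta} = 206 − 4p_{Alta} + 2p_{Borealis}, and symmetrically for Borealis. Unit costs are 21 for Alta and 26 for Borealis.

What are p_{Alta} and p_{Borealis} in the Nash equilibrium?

49, 51

Alta's profit: π = (p_{Alta} − 21)(206 − 4p_{Alta} + 2p_{Borealis}).
∂π/∂p_{Alta} = 290 − 8p_{Alta} + 2p_{Borealis} = 0 ⇒ p_{Alta} = 36.25 + 0.25p_{Borealis}.
Similarly p_{Borealis} = 38.75 + 0.25p_{Alta}.
Solving the two reaction functions simultaneously: (1 − (0.25)(0.25))p_{Alta} = 36.25 + 0.25·38.75, so 0.9375p_{Alta} = 45.9375 and p_{Alta} = 49.
Then p_{Borealis} = 38.75 + 0.25·49 = 51.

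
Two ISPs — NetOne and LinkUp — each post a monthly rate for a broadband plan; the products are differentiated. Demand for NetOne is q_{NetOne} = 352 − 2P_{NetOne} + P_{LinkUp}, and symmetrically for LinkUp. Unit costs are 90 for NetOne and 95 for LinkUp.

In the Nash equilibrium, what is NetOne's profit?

NetOne's profit: π = (P_{NetOne} − 90)(352 − 2P_{NetOne} + P_{LinkUp}).
∂π/∂P_{NetOne} = 532 − 4P_{NetOne} + P_{LinkUp} = 0 ⇒ P_{NetOne} = 133 + 0.25P_{LinkUp}.
Similarly P_{LinkUp} = 135.5 + 0.25P_{NetOne}.
Substituting the second reaction function into the first: P_{NetOne} = 133 + 0.25(135.5 + 0.25P_{NetOne}), which gives 0.9375P_{NetOne} = 166.875 ⇒ P_{NetOne} = 178.
Then P_{LinkUp} = 135.5 + 0.25·178 = 180.
q_{NetOne} = 352 − 2·178 + 180 = 176.
Profit = (178 − 90)·176 = 15488.

15488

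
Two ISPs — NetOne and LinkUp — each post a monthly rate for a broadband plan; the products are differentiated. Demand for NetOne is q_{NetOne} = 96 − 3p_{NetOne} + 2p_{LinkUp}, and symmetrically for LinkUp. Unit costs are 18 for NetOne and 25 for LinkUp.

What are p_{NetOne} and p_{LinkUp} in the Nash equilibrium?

38.8125, 41.4375

NetOne's profit: π = (p_{NetOne} − 18)(96 − 3p_{NetOne} + 2p_{LinkUp}).
∂π/∂p_{NetOne} = 150 − 6p_{NetOne} + 2p_{LinkUp} = 0 ⇒ p_{NetOne} = 25 + (1/3)p_{LinkUp}.
Similarly p_{LinkUp} = 28.5 + (1/3)p_{NetOne}.
Substituting the second reaction function into the first: p_{NetOne} = 25 + (1/3)(28.5 + (1/3)p_{NetOne}), which gives (8/9)p_{NetOne} = 34.5 ⇒ p_{NetOne} = 38.8125.
Then p_{LinkUp} = 28.5 + (1/3)·38.8125 = 41.4375.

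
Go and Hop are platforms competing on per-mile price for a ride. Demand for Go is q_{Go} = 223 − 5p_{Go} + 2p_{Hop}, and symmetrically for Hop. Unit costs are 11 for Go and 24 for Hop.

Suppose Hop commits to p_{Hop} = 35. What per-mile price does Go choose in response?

Go's profit: π = (p_{Go} − 11)(223 − 5p_{Go} + 2p_{Hop}).
∂π/∂p_{Go} = 278 − 10p_{Go} + 2p_{Hop} = 0 ⇒ p_{Go} = 27.8 + 0.2p_{Hop}.
At p_{Hop} = 35: p_{Go} = 27.8 + 0.2·35 = 34.8.

34.8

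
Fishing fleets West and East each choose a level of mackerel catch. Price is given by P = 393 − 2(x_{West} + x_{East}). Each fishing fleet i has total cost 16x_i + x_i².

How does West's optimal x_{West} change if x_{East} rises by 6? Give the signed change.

-2

Fishing fleet West's profit: π = x_{West}(393 − 2(x_{West} + x_{East})) − 16x_{West} − x_{West}².
∂π/∂x_{West} = 377 − 6x_{West} − 2x_{East} = 0, so x_{West} = 377/6 − (1/3)x_{East}.
The reaction-function slope is −1/3, so a 6-unit rise in x_{East} moves x_{West} by −1/3 × 6 = −2. West's best response falls — the actions are strategic substitutes.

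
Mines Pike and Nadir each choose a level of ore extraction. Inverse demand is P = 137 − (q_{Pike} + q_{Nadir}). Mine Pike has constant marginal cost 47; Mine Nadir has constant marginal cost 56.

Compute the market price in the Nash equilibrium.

80

Mine Pike's profit: π = q_{Pike}(137 − (q_{Pike} + q_{Nadir})) − 47q_{Pike}.
∂π/∂q_{Pike} = 90 − 2q_{Pike} − q_{Nadir} = 0, so q_{Pike} = 45 − 0.5q_{Nadir}.
By the same steps for Nadir: q_{Nadir} = 40.5 − 0.5q_{Pike}.
Plugging q_{Nadir} into Pike's best response: q_{Pike} = 45 − 0.5(40.5 − 0.5q_{Pike}) ⇒ 0.75q_{Pike} = 24.75, so q_{Pike} = 33.
Then q_{Nadir} = 40.5 − 0.5·33 = 24.
Equilibrium price: P = 137 − 57 = 80.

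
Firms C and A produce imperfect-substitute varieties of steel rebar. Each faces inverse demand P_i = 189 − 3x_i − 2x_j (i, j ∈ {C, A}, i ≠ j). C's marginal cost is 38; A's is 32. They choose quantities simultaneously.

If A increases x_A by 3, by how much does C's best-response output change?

Firm C's profit: π = x_C(189 − 3x_C − 2x_A) − 38x_C.
∂π/∂x_C = 151 − 6x_C − 2x_A = 0 ⇒ x_C = 151/6 − (1/3)x_A.
The reaction-function slope is −1/3, so a 3-unit rise in x_A moves x_C by −1/3 × 3 = −1. C's best response falls — the actions are strategic substitutes.

-1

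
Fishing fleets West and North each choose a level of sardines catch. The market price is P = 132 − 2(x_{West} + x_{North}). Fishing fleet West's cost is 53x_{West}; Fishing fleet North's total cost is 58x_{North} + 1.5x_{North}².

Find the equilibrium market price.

Fishing fleet West's profit: π = x_{West}(132 − 2(x_{West} + x_{North})) − 53x_{West}.
∂π/∂x_{West} = 79 − 4x_{West} − 2x_{North} = 0, so x_{West} = 19.75 − 0.5x_{North}.
For North: ∂π/∂x_{North} = 74 − 7x_{North} − 2x_{West} = 0 ⇒ x_{North} = 74/7 − (2/7)x_{West}.
Plugging x_{North} into West's best response: x_{West} = 19.75 − 0.5(74/7 − (2/7)x_{West}) ⇒ (6/7)x_{West} = 405/28, so x_{West} = 16.875.
Then x_{North} = 74/7 − (2/7)·16.875 = 5.75.
Equilibrium price: P = 132 − 2·22.625 = 86.75.

86.75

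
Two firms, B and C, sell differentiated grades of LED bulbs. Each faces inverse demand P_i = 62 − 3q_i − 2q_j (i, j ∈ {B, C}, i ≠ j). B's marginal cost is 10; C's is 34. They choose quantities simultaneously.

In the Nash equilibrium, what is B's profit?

192

Firm B's profit: π = q_B(62 − 3q_B − 2q_C) − 10q_B.
∂π/∂q_B = 52 − 6q_B − 2q_C = 0 ⇒ q_B = 26/3 − (1/3)q_C.
Similarly q_C = 14/3 − (1/3)q_B.
Substituting the second reaction function into the first: q_B = 26/3 − (1/3)(14/3 − (1/3)q_B), which gives (8/9)q_B = 64/9 ⇒ q_B = 8.
Then q_C = 14/3 − (1/3)·8 = 2.
P_B = 62 − 3·8 − 2·2 = 34.
Profit = (34 − 10)·8 = 192.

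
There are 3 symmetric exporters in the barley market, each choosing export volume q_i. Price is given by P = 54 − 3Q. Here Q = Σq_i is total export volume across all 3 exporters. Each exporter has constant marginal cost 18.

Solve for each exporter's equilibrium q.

3

A representative exporter's profit is π_i = q_i(54 − 3Q) − 18q_i, with Q = q_i + Σ_{j≠i} q_j.
First-order condition: 36 − 6q_i − 3Σ_{j≠i} q_j = 0.
In a symmetric equilibrium every exporter chooses the same q, so Σ_{j≠i} q_j = 2q. The condition becomes 36 − 12q = 0, giving q = 36/12 = 3.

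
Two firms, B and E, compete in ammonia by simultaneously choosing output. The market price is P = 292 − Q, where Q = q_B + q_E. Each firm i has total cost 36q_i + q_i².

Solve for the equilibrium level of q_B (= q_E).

Firm B's profit: π = q_B(292 − (q_B + q_E)) − 36q_B − q_B².
∂π/∂q_B = 256 − 4q_B − q_E = 0, so q_B = 64 − 0.25q_E.
By symmetry q_E = q_B; substituting into the reaction function, 1.25q_B = 64 and q_B = 51.2.

51.2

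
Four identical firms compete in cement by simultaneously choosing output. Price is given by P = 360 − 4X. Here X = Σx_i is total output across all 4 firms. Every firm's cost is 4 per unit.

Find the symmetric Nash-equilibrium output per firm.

17.8

A representative firm's profit is π_i = x_i(360 − 4X) − 4x_i, with X = x_i + Σ_{j≠i} x_j.
First-order condition: 356 − 8x_i − 4Σ_{j≠i} x_j = 0.
With identical firms, set every x_j = x: then 356 − 8x − 12x = 0, i.e. x = 356/20 = 17.8.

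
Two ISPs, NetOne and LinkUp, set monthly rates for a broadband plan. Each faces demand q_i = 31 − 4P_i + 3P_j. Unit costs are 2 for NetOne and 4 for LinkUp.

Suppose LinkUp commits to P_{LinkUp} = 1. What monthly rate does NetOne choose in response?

5.25

NetOne's profit: π = (P_{NetOne} − 2)(31 − 4P_{NetOne} + 3P_{LinkUp}).
∂π/∂P_{NetOne} = 39 − 8P_{NetOne} + 3P_{LinkUp} = 0 ⇒ P_{NetOne} = 4.875 + 0.375P_{LinkUp}.
At P_{LinkUp} = 1: P_{NetOne} = 4.875 + 0.375·1 = 5.25.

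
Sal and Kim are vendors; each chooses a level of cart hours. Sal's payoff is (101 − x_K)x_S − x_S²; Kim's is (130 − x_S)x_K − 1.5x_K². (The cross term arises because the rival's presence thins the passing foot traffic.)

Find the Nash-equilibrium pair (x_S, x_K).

Expanding Sal's payoff: 101x_S − x_Kx_S − x_S².
∂π/∂x_S = 101 − x_K − 2x_S = 0, so x_S = 50.5 − 0.5x_K.
Likewise for Kim: x_K = 130/3 − (1/3)x_S.
Solving the two reaction functions simultaneously: (1 − (−0.5)(−1/3))x_S = 50.5 − 0.5·(130/3), so (5/6)x_S = 173/6 and x_S = 34.6.
Then x_K = 130/3 − (1/3)·34.6 = 31.8.

34.6, 31.8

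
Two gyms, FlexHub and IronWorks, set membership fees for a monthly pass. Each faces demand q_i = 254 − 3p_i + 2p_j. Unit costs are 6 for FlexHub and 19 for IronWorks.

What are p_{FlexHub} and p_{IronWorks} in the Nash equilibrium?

FlexHub's profit: π = (p_{FlexHub} − 6)(254 − 3p_{FlexHub} + 2p_{IronWorks}).
∂π/∂p_{FlexHub} = 272 − 6p_{FlexHub} + 2p_{IronWorks} = 0 ⇒ p_{FlexHub} = 136/3 + (1/3)p_{IronWorks}.
Similarly p_{IronWorks} = 311/6 + (1/3)p_{FlexHub}.
Plugging p_{IronWorks} into FlexHub's best response: p_{FlexHub} = 136/3 + (1/3)(311/6 + (1/3)p_{FlexHub}) ⇒ (8/9)p_{FlexHub} = 1127/18, so p_{FlexHub} = 70.4375.
Then p_{IronWorks} = 311/6 + (1/3)·70.4375 = 75.3125.

70.4375, 75.3125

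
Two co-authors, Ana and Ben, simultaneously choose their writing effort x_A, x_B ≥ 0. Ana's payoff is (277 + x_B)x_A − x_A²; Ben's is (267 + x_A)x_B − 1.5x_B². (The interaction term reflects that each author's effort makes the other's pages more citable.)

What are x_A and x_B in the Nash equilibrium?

Expanding Ana's payoff: 277x_A + x_Bx_A − x_A².
∂π/∂x_A = 277 + x_B − 2x_A = 0, so x_A = 138.5 + 0.5x_B.
Likewise for Ben: x_B = 89 + (1/3)x_A.
Plugging x_B into Ana's best response: x_A = 138.5 + 0.5(89 + (1/3)x_A) ⇒ (5/6)x_A = 183, so x_A = 219.6.
Then x_B = 89 + (1/3)·219.6 = 162.2.

219.6, 162.2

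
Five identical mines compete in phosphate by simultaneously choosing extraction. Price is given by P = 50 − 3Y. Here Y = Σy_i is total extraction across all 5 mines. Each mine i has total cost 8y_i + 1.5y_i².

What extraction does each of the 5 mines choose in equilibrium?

2

A representative mine's profit is π_i = y_i(50 − 3Y) − 8y_i − 1.5y_i², with Y = y_i + Σ_{j≠i} y_j.
First-order condition: 42 − 9y_i − 3Σ_{j≠i} y_j = 0.
With identical mines, set every y_j = y: then 42 − 9y − 12y = 0, i.e. y = 42/21 = 2.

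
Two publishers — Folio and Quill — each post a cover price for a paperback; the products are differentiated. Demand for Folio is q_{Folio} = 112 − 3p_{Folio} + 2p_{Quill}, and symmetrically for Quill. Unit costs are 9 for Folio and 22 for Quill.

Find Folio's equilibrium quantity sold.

84.5625

Folio's profit: π = (p_{Folio} − 9)(112 − 3p_{Folio} + 2p_{Quill}).
∂π/∂p_{Folio} = 139 − 6p_{Folio} + 2p_{Quill} = 0 ⇒ p_{Folio} = 139/6 + (1/3)p_{Quill}.
Similarly p_{Quill} = 89/3 + (1/3)p_{Folio}.
Plugging p_{Quill} into Folio's best response: p_{Folio} = 139/6 + (1/3)(89/3 + (1/3)p_{Folio}) ⇒ (8/9)p_{Folio} = 595/18, so p_{Folio} = 37.1875.
Then p_{Quill} = 89/3 + (1/3)·37.1875 = 42.0625.
q_{Folio} = 112 − 3·37.1875 + 2·42.0625 = 84.5625.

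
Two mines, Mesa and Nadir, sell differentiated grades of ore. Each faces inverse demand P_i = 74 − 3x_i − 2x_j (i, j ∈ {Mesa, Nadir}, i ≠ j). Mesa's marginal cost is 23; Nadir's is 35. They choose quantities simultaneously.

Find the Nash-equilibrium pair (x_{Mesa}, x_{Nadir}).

Mine Mesa's profit: π = x_{Mesa}(74 − 3x_{Mesa} − 2x_{Nadir}) − 23x_{Mesa}.
∂π/∂x_{Mesa} = 51 − 6x_{Mesa} − 2x_{Nadir} = 0 ⇒ x_{Mesa} = 8.5 − (1/3)x_{Nadir}.
Similarly x_{Nadir} = 6.5 − (1/3)x_{Mesa}.
Plugging x_{Nadir} into Mesa's best response: x_{Mesa} = 8.5 − (1/3)(6.5 − (1/3)x_{Mesa}) ⇒ (8/9)x_{Mesa} = 19/3, so x_{Mesa} = 7.125.
Then x_{Nadir} = 6.5 − (1/3)·7.125 = 4.125.

7.125, 4.125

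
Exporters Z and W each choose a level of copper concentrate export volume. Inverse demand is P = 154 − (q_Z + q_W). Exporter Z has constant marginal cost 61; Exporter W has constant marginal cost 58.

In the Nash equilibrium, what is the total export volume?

Exporter Z's profit: π = q_Z(154 − (q_Z + q_W)) − 61q_Z.
∂π/∂q_Z = 93 − 2q_Z − q_W = 0, so q_Z = 46.5 − 0.5q_W.
By the same steps for W: q_W = 48 − 0.5q_Z.
Plugging q_W into Z's best response: q_Z = 46.5 − 0.5(48 − 0.5q_Z) ⇒ 0.75q_Z = 22.5, so q_Z = 30.
Then q_W = 48 − 0.5·30 = 33.
Total export volume: 30 + 33 = 63.

63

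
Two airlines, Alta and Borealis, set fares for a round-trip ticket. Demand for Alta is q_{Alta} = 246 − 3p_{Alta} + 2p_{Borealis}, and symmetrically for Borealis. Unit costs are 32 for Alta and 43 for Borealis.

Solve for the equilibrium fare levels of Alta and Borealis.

87.5625, 91.6875

Alta's profit: π = (p_{Alta} − 32)(246 − 3p_{Alta} + 2p_{Borealis}).
∂π/∂p_{Alta} = 342 − 6p_{Alta} + 2p_{Borealis} = 0 ⇒ p_{Alta} = 57 + (1/3)p_{Borealis}.
Similarly p_{Borealis} = 62.5 + (1/3)p_{Alta}.
Plugging p_{Borealis} into Alta's best response: p_{Alta} = 57 + (1/3)(62.5 + (1/3)p_{Alta}) ⇒ (8/9)p_{Alta} = 467/6, so p_{Alta} = 87.5625.
Then p_{Borealis} = 62.5 + (1/3)·87.5625 = 91.6875.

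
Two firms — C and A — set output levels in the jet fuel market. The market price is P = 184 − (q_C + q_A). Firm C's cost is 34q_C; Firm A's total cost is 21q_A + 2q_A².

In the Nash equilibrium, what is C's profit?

4489

Firm C's profit: π = q_C(184 − (q_C + q_A)) − 34q_C.
∂π/∂q_C = 150 − 2q_C − q_A = 0, so q_C = 75 − 0.5q_A.
For A: ∂π/∂q_A = 163 − 6q_A − q_C = 0 ⇒ q_A = 163/6 − (1/6)q_C.
Substituting the second reaction function into the first: q_C = 75 − 0.5(163/6 − (1/6)q_C), which gives (11/12)q_C = 737/12 ⇒ q_C = 67.
Then q_A = 163/6 − (1/6)·67 = 16.
Price P = 184 − 83 = 101.
C's profit: (101 − 34)·67 = 4489.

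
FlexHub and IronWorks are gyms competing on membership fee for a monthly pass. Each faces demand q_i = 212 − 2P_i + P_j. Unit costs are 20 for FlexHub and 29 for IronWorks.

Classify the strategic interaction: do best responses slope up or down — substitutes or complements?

strategic complements

FlexHub's profit: π = (P_{FlexHub} − 20)(212 − 2P_{FlexHub} + P_{IronWorks}).
∂π/∂P_{FlexHub} = 252 − 4P_{FlexHub} + P_{IronWorks} = 0 ⇒ P_{FlexHub} = 63 + 0.25P_{IronWorks}.
The best-response slope dP_{FlexHub}/dP_{IronWorks} = 0.25 > 0: the reaction function is upward-sloping, so the choices are strategic complements.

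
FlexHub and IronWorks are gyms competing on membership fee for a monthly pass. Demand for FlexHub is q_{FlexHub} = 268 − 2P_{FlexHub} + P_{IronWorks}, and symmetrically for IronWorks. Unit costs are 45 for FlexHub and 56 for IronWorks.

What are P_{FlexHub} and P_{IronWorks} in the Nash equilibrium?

FlexHub's profit: π = (P_{FlexHub} − 45)(268 − 2P_{FlexHub} + P_{IronWorks}).
∂π/∂P_{FlexHub} = 358 − 4P_{FlexHub} + P_{IronWorks} = 0 ⇒ P_{FlexHub} = 89.5 + 0.25P_{IronWorks}.
Similarly P_{IronWorks} = 95 + 0.25P_{FlexHub}.
Substituting the second reaction function into the first: P_{FlexHub} = 89.5 + 0.25(95 + 0.25P_{FlexHub}), which gives 0.9375P_{FlexHub} = 113.25 ⇒ P_{FlexHub} = 120.8.
Then P_{IronWorks} = 95 + 0.25·120.8 = 125.2.

120.8, 125.2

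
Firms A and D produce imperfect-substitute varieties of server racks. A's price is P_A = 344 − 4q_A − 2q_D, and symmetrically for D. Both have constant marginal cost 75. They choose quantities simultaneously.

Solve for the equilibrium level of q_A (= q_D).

26.9

Firm A's profit: π = q_A(344 − 4q_A − 2q_D) − 75q_A.
∂π/∂q_A = 269 − 8q_A − 2q_D = 0 ⇒ q_A = 33.625 − 0.25q_D.
The game is symmetric, so in equilibrium q_D = q_A: the reaction function gives 1.25q_A = 33.625, hence q_A = 26.9.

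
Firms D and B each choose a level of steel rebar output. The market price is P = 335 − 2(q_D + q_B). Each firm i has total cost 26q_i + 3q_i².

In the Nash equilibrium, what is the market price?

Firm D's profit: π = q_D(335 − 2(q_D + q_B)) − 26q_D − 3q_D².
∂π/∂q_D = 309 − 10q_D − 2q_B = 0, so q_D = 30.9 − 0.2q_B.
By symmetry q_B = q_D; substituting into the reaction function, 1.2q_D = 30.9 and q_D = 25.75.
Equilibrium price: P = 335 − 2·51.5 = 232.

232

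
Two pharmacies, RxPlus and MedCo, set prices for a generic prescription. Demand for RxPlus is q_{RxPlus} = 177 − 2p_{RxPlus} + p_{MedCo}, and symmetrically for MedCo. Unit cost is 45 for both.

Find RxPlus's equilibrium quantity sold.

88

RxPlus's profit: π = (p_{RxPlus} − 45)(177 − 2p_{RxPlus} + p_{MedCo}).
∂π/∂p_{RxPlus} = 267 − 4p_{RxPlus} + p_{MedCo} = 0 ⇒ p_{RxPlus} = 66.75 + 0.25p_{MedCo}.
The game is symmetric, so in equilibrium p_{MedCo} = p_{RxPlus}: the reaction function gives 0.75p_{RxPlus} = 66.75, hence p_{RxPlus} = 89.
q_{RxPlus} = 177 − 2·89 + 89 = 88.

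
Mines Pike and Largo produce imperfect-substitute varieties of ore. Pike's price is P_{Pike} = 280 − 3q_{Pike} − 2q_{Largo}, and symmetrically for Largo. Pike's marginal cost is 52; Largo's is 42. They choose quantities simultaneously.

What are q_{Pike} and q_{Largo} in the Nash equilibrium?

27.875, 30.375

Mine Pike's profit: π = q_{Pike}(280 − 3q_{Pike} − 2q_{Largo}) − 52q_{Pike}.
∂π/∂q_{Pike} = 228 − 6q_{Pike} − 2q_{Largo} = 0 ⇒ q_{Pike} = 38 − (1/3)q_{Largo}.
Similarly q_{Largo} = 119/3 − (1/3)q_{Pike}.
Solving the two reaction functions simultaneously: (1 − (−1/3)(−1/3))q_{Pike} = 38 − (1/3)·(119/3), so (8/9)q_{Pike} = 223/9 and q_{Pike} = 27.875.
Then q_{Largo} = 119/3 − (1/3)·27.875 = 30.375.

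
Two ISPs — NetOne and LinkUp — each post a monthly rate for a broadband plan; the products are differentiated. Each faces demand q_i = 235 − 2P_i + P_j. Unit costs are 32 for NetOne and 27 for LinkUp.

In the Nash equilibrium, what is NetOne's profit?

NetOne's profit: π = (P_{NetOne} − 32)(235 − 2P_{NetOne} + P_{LinkUp}).
∂π/∂P_{NetOne} = 299 − 4P_{NetOne} + P_{LinkUp} = 0 ⇒ P_{NetOne} = 74.75 + 0.25P_{LinkUp}.
Similarly P_{LinkUp} = 72.25 + 0.25P_{NetOne}.
Substituting the second reaction function into the first: P_{NetOne} = 74.75 + 0.25(72.25 + 0.25P_{NetOne}), which gives 0.9375P_{NetOne} = 92.8125 ⇒ P_{NetOne} = 99.
Then P_{LinkUp} = 72.25 + 0.25·99 = 97.
q_{NetOne} = 235 − 2·99 + 97 = 134.
Profit = (99 − 32)·134 = 8978.

8978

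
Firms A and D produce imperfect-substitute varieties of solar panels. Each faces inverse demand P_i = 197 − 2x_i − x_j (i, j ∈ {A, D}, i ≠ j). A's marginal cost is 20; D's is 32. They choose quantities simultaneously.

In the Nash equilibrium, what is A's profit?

2620.88

Firm A's profit: π = x_A(197 − 2x_A − x_D) − 20x_A.
∂π/∂x_A = 177 − 4x_A − x_D = 0 ⇒ x_A = 44.25 − 0.25x_D.
Similarly x_D = 41.25 − 0.25x_A.
Plugging x_D into A's best response: x_A = 44.25 − 0.25(41.25 − 0.25x_A) ⇒ 0.9375x_A = 33.9375, so x_A = 36.2.
Then x_D = 41.25 − 0.25·36.2 = 32.2.
P_A = 197 − 2·36.2 − 32.2 = 92.4.
Profit = (92.4 − 20)·36.2 = 2620.88.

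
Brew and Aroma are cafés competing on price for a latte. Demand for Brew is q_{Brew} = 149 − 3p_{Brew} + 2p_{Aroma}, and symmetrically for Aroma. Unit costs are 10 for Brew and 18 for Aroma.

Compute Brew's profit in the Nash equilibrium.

3942.1875

Brew's profit: π = (p_{Brew} − 10)(149 − 3p_{Brew} + 2p_{Aroma}).
∂π/∂p_{Brew} = 179 − 6p_{Brew} + 2p_{Aroma} = 0 ⇒ p_{Brew} = 179/6 + (1/3)p_{Aroma}.
Similarly p_{Aroma} = 203/6 + (1/3)p_{Brew}.
Plugging p_{Aroma} into Brew's best response: p_{Brew} = 179/6 + (1/3)(203/6 + (1/3)p_{Brew}) ⇒ (8/9)p_{Brew} = 370/9, so p_{Brew} = 46.25.
Then p_{Aroma} = 203/6 + (1/3)·46.25 = 49.25.
q_{Brew} = 149 − 3·46.25 + 2·49.25 = 108.75.
Profit = (46.25 − 10)·108.75 = 3942.1875.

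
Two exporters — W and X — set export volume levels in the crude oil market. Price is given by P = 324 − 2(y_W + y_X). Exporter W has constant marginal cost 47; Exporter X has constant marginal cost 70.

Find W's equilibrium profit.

5000

Exporter W's profit: π = y_W(324 − 2(y_W + y_X)) − 47y_W.
∂π/∂y_W = 277 − 4y_W − 2y_X = 0, so y_W = 69.25 − 0.5y_X.
By the same steps for X: y_X = 63.5 − 0.5y_W.
Solving the two reaction functions simultaneously: (1 − (−0.5)(−0.5))y_W = 69.25 − 0.5·63.5, so 0.75y_W = 37.5 and y_W = 50.
Then y_X = 63.5 − 0.5·50 = 38.5.
Price P = 324 − 2·88.5 = 147.
W's profit: (147 − 47)·50 = 5000.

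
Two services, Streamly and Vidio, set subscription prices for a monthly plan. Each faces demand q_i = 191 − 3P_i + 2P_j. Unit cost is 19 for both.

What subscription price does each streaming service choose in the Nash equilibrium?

62

Streamly's profit: π = (P_{Streamly} − 19)(191 − 3P_{Streamly} + 2P_{Vidio}).
∂π/∂P_{Streamly} = 248 − 6P_{Streamly} + 2P_{Vidio} = 0 ⇒ P_{Streamly} = 124/3 + (1/3)P_{Vidio}.
The game is symmetric, so in equilibrium P_{Vidio} = P_{Streamly}: the reaction function gives (2/3)P_{Streamly} = 124/3, hence P_{Streamly} = 62.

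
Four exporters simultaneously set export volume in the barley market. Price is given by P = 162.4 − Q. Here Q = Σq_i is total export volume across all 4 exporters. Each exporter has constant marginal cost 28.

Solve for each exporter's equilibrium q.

26.88

A representative exporter's profit is π_i = q_i(162.4 − Q) − 28q_i, with Q = q_i + Σ_{j≠i} q_j.
First-order condition: 134.4 − 2q_i − Σ_{j≠i} q_j = 0.
Imposing symmetry (q_j = q for all j) turns Σ_{j≠i} q_j into 3q, so 134.4 = 5q and q = 26.88.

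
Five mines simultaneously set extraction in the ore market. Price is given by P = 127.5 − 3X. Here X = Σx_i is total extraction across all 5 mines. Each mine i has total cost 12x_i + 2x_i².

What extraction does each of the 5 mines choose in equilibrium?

5.25

A representative mine's profit is π_i = x_i(127.5 − 3X) − 12x_i − 2x_i², with X = x_i + Σ_{j≠i} x_j.
First-order condition: 115.5 − 10x_i − 3Σ_{j≠i} x_j = 0.
Imposing symmetry (x_j = x for all j) turns Σ_{j≠i} x_j into 4x, so 115.5 = 22x and x = 5.25.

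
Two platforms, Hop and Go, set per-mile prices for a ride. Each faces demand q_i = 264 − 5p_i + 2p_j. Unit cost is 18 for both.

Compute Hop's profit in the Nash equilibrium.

3445.3125

Hop's profit: π = (p_{Hop} − 18)(264 − 5p_{Hop} + 2p_{Go}).
∂π/∂p_{Hop} = 354 − 10p_{Hop} + 2p_{Go} = 0 ⇒ p_{Hop} = 35.4 + 0.2p_{Go}.
The game is symmetric, so in equilibrium p_{Go} = p_{Hop}: the reaction function gives 0.8p_{Hop} = 35.4, hence p_{Hop} = 44.25.
q_{Hop} = 264 − 5·44.25 + 2·44.25 = 131.25.
Profit = (44.25 − 18)·131.25 = 3445.3125.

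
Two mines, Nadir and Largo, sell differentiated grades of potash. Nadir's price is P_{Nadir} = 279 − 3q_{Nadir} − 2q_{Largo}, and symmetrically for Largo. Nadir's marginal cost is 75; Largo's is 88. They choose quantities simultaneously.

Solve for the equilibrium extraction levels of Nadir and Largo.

26.3125, 23.0625

Mine Nadir's profit: π = q_{Nadir}(279 − 3q_{Nadir} − 2q_{Largo}) − 75q_{Nadir}.
∂π/∂q_{Nadir} = 204 − 6q_{Nadir} − 2q_{Largo} = 0 ⇒ q_{Nadir} = 34 − (1/3)q_{Largo}.
Similarly q_{Largo} = 191/6 − (1/3)q_{Nadir}.
Substituting the second reaction function into the first: q_{Nadir} = 34 − (1/3)(191/6 − (1/3)q_{Nadir}), which gives (8/9)q_{Nadir} = 421/18 ⇒ q_{Nadir} = 26.3125.
Then q_{Largo} = 191/6 − (1/3)·26.3125 = 23.0625.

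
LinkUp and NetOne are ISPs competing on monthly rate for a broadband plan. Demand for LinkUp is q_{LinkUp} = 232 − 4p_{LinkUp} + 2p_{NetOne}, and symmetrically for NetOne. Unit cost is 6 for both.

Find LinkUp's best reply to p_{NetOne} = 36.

41

LinkUp's profit: π = (p_{LinkUp} − 6)(232 − 4p_{LinkUp} + 2p_{NetOne}).
∂π/∂p_{LinkUp} = 256 − 8p_{LinkUp} + 2p_{NetOne} = 0 ⇒ p_{LinkUp} = 32 + 0.25p_{NetOne}.
At p_{NetOne} = 36: p_{LinkUp} = 32 + 0.25·36 = 41.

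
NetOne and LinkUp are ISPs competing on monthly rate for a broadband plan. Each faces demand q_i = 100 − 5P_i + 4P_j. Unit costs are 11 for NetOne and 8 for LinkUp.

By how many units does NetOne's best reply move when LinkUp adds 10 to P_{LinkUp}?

NetOne's profit: π = (P_{NetOne} − 11)(100 − 5P_{NetOne} + 4P_{LinkUp}).
∂π/∂P_{NetOne} = 155 − 10P_{NetOne} + 4P_{LinkUp} = 0 ⇒ P_{NetOne} = 15.5 + 0.4P_{LinkUp}.
The reaction-function slope is 0.4, so a 10-unit rise in P_{LinkUp} moves P_{NetOne} by 0.4 × 10 = 4. NetOne's best response rises — the actions are strategic complements.

4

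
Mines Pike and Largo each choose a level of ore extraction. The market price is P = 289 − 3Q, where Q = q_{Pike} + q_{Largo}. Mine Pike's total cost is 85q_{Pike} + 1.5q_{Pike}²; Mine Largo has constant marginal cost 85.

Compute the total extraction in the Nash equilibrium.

40.8

Mine Pike's profit: π = q_{Pike}(289 − 3(q_{Pike} + q_{Largo})) − 85q_{Pike} − 1.5q_{Pike}².
∂π/∂q_{Pike} = 204 − 9q_{Pike} − 3q_{Largo} = 0, so q_{Pike} = 68/3 − (1/3)q_{Largo}.
For Largo: ∂π/∂q_{Largo} = 204 − 6q_{Largo} − 3q_{Pike} = 0 ⇒ q_{Largo} = 34 − 0.5q_{Pike}.
Plugging q_{Largo} into Pike's best response: q_{Pike} = 68/3 − (1/3)(34 − 0.5q_{Pike}) ⇒ (5/6)q_{Pike} = 34/3, so q_{Pike} = 13.6.
Then q_{Largo} = 34 − 0.5·13.6 = 27.2.
Total extraction: 13.6 + 27.2 = 40.8.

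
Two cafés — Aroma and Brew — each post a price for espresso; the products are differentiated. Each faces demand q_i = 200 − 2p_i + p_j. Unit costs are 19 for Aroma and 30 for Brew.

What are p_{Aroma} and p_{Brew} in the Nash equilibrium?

Aroma's profit: π = (p_{Aroma} − 19)(200 − 2p_{Aroma} + p_{Brew}).
∂π/∂p_{Aroma} = 238 − 4p_{Aroma} + p_{Brew} = 0 ⇒ p_{Aroma} = 59.5 + 0.25p_{Brew}.
Similarly p_{Brew} = 65 + 0.25p_{Aroma}.
Substituting the second reaction function into the first: p_{Aroma} = 59.5 + 0.25(65 + 0.25p_{Aroma}), which gives 0.9375p_{Aroma} = 75.75 ⇒ p_{Aroma} = 80.8.
Then p_{Brew} = 65 + 0.25·80.8 = 85.2.

80.8, 85.2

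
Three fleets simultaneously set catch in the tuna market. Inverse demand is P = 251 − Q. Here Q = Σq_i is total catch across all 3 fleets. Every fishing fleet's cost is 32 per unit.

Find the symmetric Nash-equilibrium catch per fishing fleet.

A representative fishing fleet's profit is π_i = q_i(251 − Q) − 32q_i, with Q = q_i + Σ_{j≠i} q_j.
First-order condition: 219 − 2q_i − Σ_{j≠i} q_j = 0.
In a symmetric equilibrium every fishing fleet chooses the same q, so Σ_{j≠i} q_j = 2q. The condition becomes 219 − 4q = 0, giving q = 219/4 = 54.75.

54.75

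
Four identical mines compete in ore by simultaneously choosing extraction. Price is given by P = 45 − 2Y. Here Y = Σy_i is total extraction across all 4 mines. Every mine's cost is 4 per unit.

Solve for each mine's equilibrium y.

4.1

A representative mine's profit is π_i = y_i(45 − 2Y) − 4y_i, with Y = y_i + Σ_{j≠i} y_j.
First-order condition: 41 − 4y_i − 2Σ_{j≠i} y_j = 0.
In a symmetric equilibrium every mine chooses the same y, so Σ_{j≠i} y_j = 3y. The condition becomes 41 − 10y = 0, giving y = 41/10 = 4.1.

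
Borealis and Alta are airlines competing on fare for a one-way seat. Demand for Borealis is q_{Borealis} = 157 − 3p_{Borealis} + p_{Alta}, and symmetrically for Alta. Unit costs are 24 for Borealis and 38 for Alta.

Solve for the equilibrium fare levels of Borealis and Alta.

47, 53

Borealis's profit: π = (p_{Borealis} − 24)(157 − 3p_{Borealis} + p_{Alta}).
∂π/∂p_{Borealis} = 229 − 6p_{Borealis} + p_{Alta} = 0 ⇒ p_{Borealis} = 229/6 + (1/6)p_{Alta}.
Similarly p_{Alta} = 271/6 + (1/6)p_{Borealis}.
Substituting the second reaction function into the first: p_{Borealis} = 229/6 + (1/6)(271/6 + (1/6)p_{Borealis}), which gives (35/36)p_{Borealis} = 1645/36 ⇒ p_{Borealis} = 47.
Then p_{Alta} = 271/6 + (1/6)·47 = 53.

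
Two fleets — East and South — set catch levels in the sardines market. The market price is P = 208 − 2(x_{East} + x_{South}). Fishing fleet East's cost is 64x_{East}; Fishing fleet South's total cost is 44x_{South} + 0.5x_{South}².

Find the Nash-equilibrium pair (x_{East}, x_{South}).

Fishing fleet East's profit: π = x_{East}(208 − 2(x_{East} + x_{South})) − 64x_{East}.
∂π/∂x_{East} = 144 − 4x_{East} − 2x_{South} = 0, so x_{East} = 36 − 0.5x_{South}.
For South: ∂π/∂x_{South} = 164 − 5x_{South} − 2x_{East} = 0 ⇒ x_{South} = 32.8 − 0.4x_{East}.
Substituting the second reaction function into the first: x_{East} = 36 − 0.5(32.8 − 0.4x_{East}), which gives 0.8x_{East} = 19.6 ⇒ x_{East} = 24.5.
Then x_{South} = 32.8 − 0.4·24.5 = 23.

24.5, 23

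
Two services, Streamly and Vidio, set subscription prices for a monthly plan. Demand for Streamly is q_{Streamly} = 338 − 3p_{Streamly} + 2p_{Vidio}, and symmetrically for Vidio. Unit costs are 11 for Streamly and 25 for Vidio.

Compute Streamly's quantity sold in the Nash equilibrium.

Streamly's profit: π = (p_{Streamly} − 11)(338 − 3p_{Streamly} + 2p_{Vidio}).
∂π/∂p_{Streamly} = 371 − 6p_{Streamly} + 2p_{Vidio} = 0 ⇒ p_{Streamly} = 371/6 + (1/3)p_{Vidio}.
Similarly p_{Vidio} = 413/6 + (1/3)p_{Streamly}.
Plugging p_{Vidio} into Streamly's best response: p_{Streamly} = 371/6 + (1/3)(413/6 + (1/3)p_{Streamly}) ⇒ (8/9)p_{Streamly} = 763/9, so p_{Streamly} = 95.375.
Then p_{Vidio} = 413/6 + (1/3)·95.375 = 100.625.
q_{Streamly} = 338 − 3·95.375 + 2·100.625 = 253.125.

253.125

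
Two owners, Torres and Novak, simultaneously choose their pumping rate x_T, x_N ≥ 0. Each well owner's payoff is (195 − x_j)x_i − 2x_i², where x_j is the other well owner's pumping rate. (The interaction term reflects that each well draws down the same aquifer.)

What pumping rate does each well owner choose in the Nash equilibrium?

39

Torres's payoff is (195 − x_N)x_T − 2x_T².
∂π/∂x_T = 195 − x_N − 4x_T = 0, so x_T = 48.75 − 0.25x_N.
Setting x_T = x_N in the reaction function: x_T = 48.75 − 0.25x_T, so x_T = 48.75 / 1.25 = 39.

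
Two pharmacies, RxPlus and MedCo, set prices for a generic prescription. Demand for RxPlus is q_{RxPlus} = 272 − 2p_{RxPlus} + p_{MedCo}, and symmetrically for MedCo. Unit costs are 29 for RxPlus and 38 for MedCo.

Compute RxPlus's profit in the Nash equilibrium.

13513.68

RxPlus's profit: π = (p_{RxPlus} − 29)(272 − 2p_{RxPlus} + p_{MedCo}).
∂π/∂p_{RxPlus} = 330 − 4p_{RxPlus} + p_{MedCo} = 0 ⇒ p_{RxPlus} = 82.5 + 0.25p_{MedCo}.
Similarly p_{MedCo} = 87 + 0.25p_{RxPlus}.
Substituting the second reaction function into the first: p_{RxPlus} = 82.5 + 0.25(87 + 0.25p_{RxPlus}), which gives 0.9375p_{RxPlus} = 104.25 ⇒ p_{RxPlus} = 111.2.
Then p_{MedCo} = 87 + 0.25·111.2 = 114.8.
q_{RxPlus} = 272 − 2·111.2 + 114.8 = 164.4.
Profit = (111.2 − 29)·164.4 = 13513.68.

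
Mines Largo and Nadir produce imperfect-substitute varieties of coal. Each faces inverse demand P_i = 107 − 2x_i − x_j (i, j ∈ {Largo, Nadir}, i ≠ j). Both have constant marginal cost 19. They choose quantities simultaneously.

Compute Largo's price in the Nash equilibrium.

Mine Largo's profit: π = x_{Largo}(107 − 2x_{Largo} − x_{Nadir}) − 19x_{Largo}.
∂π/∂x_{Largo} = 88 − 4x_{Largo} − x_{Nadir} = 0 ⇒ x_{Largo} = 22 − 0.25x_{Nadir}.
Setting x_{Largo} = x_{Nadir} in the reaction function: x_{Largo} = 22 − 0.25x_{Largo}, so x_{Largo} = 22 / 1.25 = 17.6.
P_{Largo} = 107 − 2·17.6 − 17.6 = 54.2.

54.2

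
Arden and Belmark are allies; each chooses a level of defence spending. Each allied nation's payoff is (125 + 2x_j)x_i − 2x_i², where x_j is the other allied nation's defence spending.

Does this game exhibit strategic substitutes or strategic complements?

strategic complements

Arden's payoff is (125 + 2x_B)x_A − 2x_A².
∂π/∂x_A = 125 + 2x_B − 4x_A = 0, so x_A = 31.25 + 0.5x_B.
The best-response slope dx_A/dx_B = 0.5 > 0: the reaction function is upward-sloping, so the choices are strategic complements.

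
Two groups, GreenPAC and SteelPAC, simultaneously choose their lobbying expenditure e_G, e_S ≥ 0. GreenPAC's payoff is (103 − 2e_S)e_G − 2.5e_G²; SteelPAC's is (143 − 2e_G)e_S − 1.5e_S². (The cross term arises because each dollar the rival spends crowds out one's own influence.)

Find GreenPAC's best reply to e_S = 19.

13

Expanding GreenPAC's payoff: 103e_G − 2e_Se_G − 2.5e_G².
∂π/∂e_G = 103 − 2e_S − 5e_G = 0, so e_G = 20.6 − 0.4e_S.
At e_S = 19: e_G = 20.6 − 0.4·19 = 13.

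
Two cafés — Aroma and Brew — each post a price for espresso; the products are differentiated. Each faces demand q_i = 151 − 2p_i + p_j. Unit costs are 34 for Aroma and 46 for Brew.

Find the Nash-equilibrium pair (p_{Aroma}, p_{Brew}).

Aroma's profit: π = (p_{Aroma} − 34)(151 − 2p_{Aroma} + p_{Brew}).
∂π/∂p_{Aroma} = 219 − 4p_{Aroma} + p_{Brew} = 0 ⇒ p_{Aroma} = 54.75 + 0.25p_{Brew}.
Similarly p_{Brew} = 60.75 + 0.25p_{Aroma}.
Substituting the second reaction function into the first: p_{Aroma} = 54.75 + 0.25(60.75 + 0.25p_{Aroma}), which gives 0.9375p_{Aroma} = 69.9375 ⇒ p_{Aroma} = 74.6.
Then p_{Brew} = 60.75 + 0.25·74.6 = 79.4.

74.6, 79.4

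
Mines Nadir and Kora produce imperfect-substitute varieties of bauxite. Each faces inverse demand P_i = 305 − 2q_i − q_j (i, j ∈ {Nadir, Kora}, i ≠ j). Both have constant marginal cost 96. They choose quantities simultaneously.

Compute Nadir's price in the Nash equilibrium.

179.6

Mine Nadir's profit: π = q_{Nadir}(305 − 2q_{Nadir} − q_{Kora}) − 96q_{Nadir}.
∂π/∂q_{Nadir} = 209 − 4q_{Nadir} − q_{Kora} = 0 ⇒ q_{Nadir} = 52.25 − 0.25q_{Kora}.
The game is symmetric, so in equilibrium q_{Kora} = q_{Nadir}: the reaction function gives 1.25q_{Nadir} = 52.25, hence q_{Nadir} = 41.8.
P_{Nadir} = 305 − 2·41.8 − 41.8 = 179.6.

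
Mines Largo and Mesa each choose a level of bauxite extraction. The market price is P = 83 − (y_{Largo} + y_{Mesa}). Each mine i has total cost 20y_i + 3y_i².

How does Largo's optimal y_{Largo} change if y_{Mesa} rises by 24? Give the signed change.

-3

Mine Largo's profit: π = y_{Largo}(83 − (y_{Largo} + y_{Mesa})) − 20y_{Largo} − 3y_{Largo}².
∂π/∂y_{Largo} = 63 − 8y_{Largo} − y_{Mesa} = 0, so y_{Largo} = 7.875 − 0.125y_{Mesa}.
The reaction-function slope is −0.125, so a 24-unit rise in y_{Mesa} moves y_{Largo} by −0.125 × 24 = −3. Largo's best response falls — the actions are strategic substitutes.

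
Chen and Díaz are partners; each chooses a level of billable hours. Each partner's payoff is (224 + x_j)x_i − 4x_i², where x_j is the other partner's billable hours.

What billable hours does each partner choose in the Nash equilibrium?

Chen's payoff is (224 + x_D)x_C − 4x_C².
∂π/∂x_C = 224 + x_D − 8x_C = 0, so x_C = 28 + 0.125x_D.
Setting x_C = x_D in the reaction function: x_C = 28 + 0.125x_C, so x_C = 28 / 0.875 = 32.

32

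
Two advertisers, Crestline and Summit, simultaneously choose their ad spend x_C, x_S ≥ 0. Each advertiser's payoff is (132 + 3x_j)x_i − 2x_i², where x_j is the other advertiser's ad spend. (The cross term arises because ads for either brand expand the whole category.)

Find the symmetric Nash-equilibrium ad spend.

Crestline's payoff is (132 + 3x_S)x_C − 2x_C².
∂π/∂x_C = 132 + 3x_S − 4x_C = 0, so x_C = 33 + 0.75x_S.
The game is symmetric, so in equilibrium x_S = x_C: the reaction function gives 0.25x_C = 33, hence x_C = 132.

132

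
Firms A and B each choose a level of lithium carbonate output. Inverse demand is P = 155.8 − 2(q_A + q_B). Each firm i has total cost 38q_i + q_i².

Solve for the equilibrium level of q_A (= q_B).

14.725

Firm A's profit: π = q_A(155.8 − 2(q_A + q_B)) − 38q_A − q_A².
∂π/∂q_A = 117.8 − 6q_A − 2q_B = 0, so q_A = 589/30 − (1/3)q_B.
Setting q_A = q_B in the reaction function: q_A = 589/30 − (1/3)q_A, so q_A = (589/30) / (4/3) = 14.725.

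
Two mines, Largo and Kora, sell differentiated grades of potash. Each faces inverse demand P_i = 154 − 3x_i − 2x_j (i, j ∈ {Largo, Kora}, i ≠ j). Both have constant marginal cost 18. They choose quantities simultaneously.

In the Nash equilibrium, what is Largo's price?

Mine Largo's profit: π = x_{Largo}(154 − 3x_{Largo} − 2x_{Kora}) − 18x_{Largo}.
∂π/∂x_{Largo} = 136 − 6x_{Largo} − 2x_{Kora} = 0 ⇒ x_{Largo} = 68/3 − (1/3)x_{Kora}.
Setting x_{Largo} = x_{Kora} in the reaction function: x_{Largo} = 68/3 − (1/3)x_{Largo}, so x_{Largo} = (68/3) / (4/3) = 17.
P_{Largo} = 154 − 3·17 − 2·17 = 69.

69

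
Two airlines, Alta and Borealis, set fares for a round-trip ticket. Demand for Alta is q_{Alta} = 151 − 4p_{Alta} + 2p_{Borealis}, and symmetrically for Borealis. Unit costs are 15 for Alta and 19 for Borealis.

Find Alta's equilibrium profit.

Alta's profit: π = (p_{Alta} − 15)(151 − 4p_{Alta} + 2p_{Borealis}).
∂π/∂p_{Alta} = 211 − 8p_{Alta} + 2p_{Borealis} = 0 ⇒ p_{Alta} = 26.375 + 0.25p_{Borealis}.
Similarly p_{Borealis} = 28.375 + 0.25p_{Alta}.
Solving the two reaction functions simultaneously: (1 − (0.25)(0.25))p_{Alta} = 26.375 + 0.25·28.375, so 0.9375p_{Alta} = 1071/32 and p_{Alta} = 35.7.
Then p_{Borealis} = 28.375 + 0.25·35.7 = 37.3.
q_{Alta} = 151 − 4·35.7 + 2·37.3 = 82.8.
Profit = (35.7 − 15)·82.8 = 1713.96.

1713.96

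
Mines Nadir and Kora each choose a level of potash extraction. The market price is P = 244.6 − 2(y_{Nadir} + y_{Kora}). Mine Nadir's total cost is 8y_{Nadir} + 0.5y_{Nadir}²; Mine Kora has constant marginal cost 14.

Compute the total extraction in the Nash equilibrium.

Mine Nadir's profit: π = y_{Nadir}(244.6 − 2(y_{Nadir} + y_{Kora})) − 8y_{Nadir} − 0.5y_{Nadir}².
∂π/∂y_{Nadir} = 236.6 − 5y_{Nadir} − 2y_{Kora} = 0, so y_{Nadir} = 47.32 − 0.4y_{Kora}.
For Kora: ∂π/∂y_{Kora} = 230.6 − 4y_{Kora} − 2y_{Nadir} = 0 ⇒ y_{Kora} = 57.65 − 0.5y_{Nadir}.
Plugging y_{Kora} into Nadir's best response: y_{Nadir} = 47.32 − 0.4(57.65 − 0.5y_{Nadir}) ⇒ 0.8y_{Nadir} = 24.26, so y_{Nadir} = 30.325.
Then y_{Kora} = 57.65 − 0.5·30.325 = 42.4875.
Total extraction: 30.325 + 42.4875 = 72.8125.

72.8125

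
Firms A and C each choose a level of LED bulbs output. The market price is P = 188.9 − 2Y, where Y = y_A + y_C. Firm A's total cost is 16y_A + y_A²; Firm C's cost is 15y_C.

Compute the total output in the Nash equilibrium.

52.07

Firm A's profit: π = y_A(188.9 − 2(y_A + y_C)) − 16y_A − y_A².
∂π/∂y_A = 172.9 − 6y_A − 2y_C = 0, so y_A = 1729/60 − (1/3)y_C.
For C: ∂π/∂y_C = 173.9 − 4y_C − 2y_A = 0 ⇒ y_C = 43.475 − 0.5y_A.
Substituting the second reaction function into the first: y_A = 1729/60 − (1/3)(43.475 − 0.5y_A), which gives (5/6)y_A = 14.325 ⇒ y_A = 17.19.
Then y_C = 43.475 − 0.5·17.19 = 34.88.
Total output: 17.19 + 34.88 = 52.07.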